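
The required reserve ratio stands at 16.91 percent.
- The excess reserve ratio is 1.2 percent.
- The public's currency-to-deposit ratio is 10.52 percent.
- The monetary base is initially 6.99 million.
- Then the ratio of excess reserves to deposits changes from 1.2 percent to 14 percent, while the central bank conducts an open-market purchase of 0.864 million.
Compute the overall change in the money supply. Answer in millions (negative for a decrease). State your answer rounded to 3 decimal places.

Before: m₁ = (1 + 0.1052) / (0.1691 + 0.012 + 0.1052) ≈ 3.86029, MB₁ = 6.99, so M₁ = 3.86029 × 6.99 ≈ 26.9834 million.
After: m₂ = (1 + 0.1052) / (0.1691 + 0.14 + 0.1052) ≈ 2.66763, MB₂ = 6.99 + 0.864 = 7.854, so M₂ = 2.66763 × 7.854 ≈ 20.9516 million.
ΔM = M₂ − M₁ = 20.9516 − 26.9834 = -6.0318 million.

-6.032 million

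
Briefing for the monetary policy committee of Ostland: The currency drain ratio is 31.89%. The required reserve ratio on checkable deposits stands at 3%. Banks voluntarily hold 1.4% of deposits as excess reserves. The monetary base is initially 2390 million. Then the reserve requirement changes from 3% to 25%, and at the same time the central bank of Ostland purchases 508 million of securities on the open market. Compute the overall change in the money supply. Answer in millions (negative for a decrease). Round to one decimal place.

Before: m₁ = (1 + 0.3189) / (0.03 + 0.014 + 0.3189) ≈ 3.634335, MB₁ = 2390, so M₁ = 3.634335 × 2390 ≈ 8686.0606 million.
After: m₂ = (1 + 0.3189) / (0.25 + 0.014 + 0.3189) ≈ 2.262652, MB₂ = 2390 + 508 = 2898, so M₂ = 2.262652 × 2898 ≈ 6557.1655 million.
ΔM = M₂ − M₁ = 6557.1655 − 8686.0606 = -2128.8951 million.

-2128.9 million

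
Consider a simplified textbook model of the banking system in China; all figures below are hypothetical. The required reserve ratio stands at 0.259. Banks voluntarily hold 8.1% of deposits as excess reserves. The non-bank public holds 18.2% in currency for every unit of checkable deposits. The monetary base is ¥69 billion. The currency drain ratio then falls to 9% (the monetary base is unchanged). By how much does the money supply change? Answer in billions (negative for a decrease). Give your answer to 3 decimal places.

¥18.666 billion

Initially m₁ = (1 + 0.182) / (0.259 + 0.081 + 0.182) ≈ 2.264368, so M₁ = 2.264368 × 69 ≈ 156.2414 billion.
After the change m₂ = (1 + 0.09) / (0.259 + 0.081 + 0.09) ≈ 2.534884, so M₂ = 2.534884 × 69 ≈ 174.907 billion.
ΔM = M₂ − M₁ = 174.907 − 156.2414 = 18.6656 billion.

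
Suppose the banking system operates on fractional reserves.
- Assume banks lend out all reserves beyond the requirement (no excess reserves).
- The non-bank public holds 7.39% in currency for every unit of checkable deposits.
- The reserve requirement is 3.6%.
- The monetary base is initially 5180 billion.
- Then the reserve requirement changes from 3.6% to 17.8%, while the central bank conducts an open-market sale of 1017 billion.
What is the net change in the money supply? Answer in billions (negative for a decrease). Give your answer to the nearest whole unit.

-32869 billion

Before: m₁ = (1 + 0.0739) / (0.036 + 0.0739) ≈ 9.77161, MB₁ = 5180, so M₁ = 9.77161 × 5180 = 50616.9398 billion.
After: m₂ = (1 + 0.0739) / (0.178 + 0.0739) ≈ 4.26320, MB₂ = 5180 − 1017 = 4163, so M₂ = 4.26320 × 4163 = 17747.7016 billion.
ΔM = M₂ − M₁ = 17747.7016 − 50616.9398 = -32869.2382 billion.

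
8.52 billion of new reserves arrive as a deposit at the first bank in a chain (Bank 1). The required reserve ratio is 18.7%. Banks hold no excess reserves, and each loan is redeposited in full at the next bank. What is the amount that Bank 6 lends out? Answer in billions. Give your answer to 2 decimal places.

Each bank lends a fraction (1 − rr) = 0.8130 of the deposit it receives, so Bank 6 receives 8.52·0.8130^5 and lends 8.52·0.8130^6 ≈ 2.4603 billion.

2.46 billion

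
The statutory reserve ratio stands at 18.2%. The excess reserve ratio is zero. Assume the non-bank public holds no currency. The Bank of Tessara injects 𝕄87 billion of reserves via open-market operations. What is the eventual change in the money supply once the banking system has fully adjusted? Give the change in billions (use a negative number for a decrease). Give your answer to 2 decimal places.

The simple money multiplier is m = 1/rr = 1/0.182 ≈ 5.49451.
An open-market purchase increases the monetary base by 87 billion, so ΔM = m × ΔMB = 5.49451 × 87 ≈ 478.0224 billion.

𝕄478.02 billion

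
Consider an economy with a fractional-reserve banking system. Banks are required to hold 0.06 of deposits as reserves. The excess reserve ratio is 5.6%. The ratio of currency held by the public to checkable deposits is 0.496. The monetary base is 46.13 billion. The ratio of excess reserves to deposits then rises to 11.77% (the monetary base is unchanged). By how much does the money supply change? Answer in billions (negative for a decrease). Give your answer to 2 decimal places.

Initially m₁ = (1 + 0.496) / (0.06 + 0.056 + 0.496) ≈ 2.44444, so M₁ = 2.44444 × 46.13 ≈ 112.762 billion.
After the change m₂ = (1 + 0.496) / (0.06 + 0.1177 + 0.496) ≈ 2.22057, so M₂ = 2.22057 × 46.13 ≈ 102.4349 billion.
ΔM = M₂ − M₁ = 102.4349 − 112.762 = -10.3271 billion.

-10.33 billion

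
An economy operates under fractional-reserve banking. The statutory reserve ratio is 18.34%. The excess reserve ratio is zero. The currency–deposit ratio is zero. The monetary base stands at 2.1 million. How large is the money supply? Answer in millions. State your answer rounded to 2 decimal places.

With no currency drain or excess reserves, the money multiplier is m = 1/rr = 1/0.1834 ≈ 5.4526.
Money supply M = m × MB = 5.4526 × 2.1 ≈ 11.4505 million.

11.45 million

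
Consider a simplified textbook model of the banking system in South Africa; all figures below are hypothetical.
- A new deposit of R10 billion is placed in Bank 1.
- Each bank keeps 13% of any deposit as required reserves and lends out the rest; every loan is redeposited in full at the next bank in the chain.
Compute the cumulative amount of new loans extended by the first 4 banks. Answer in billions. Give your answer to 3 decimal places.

Bank i lends (1 − rr)^i of the original deposit: Bank 1 lends 10·0.8700 = 8.7000, Bank 2 lends 10·0.8700² = 7.5690, and so on.
Summing a geometric series: total = 10·[0.8700·(1 − 0.8700^4) / (1 − 0.8700)] ≈ 28.5830 billion.

R28.583 billion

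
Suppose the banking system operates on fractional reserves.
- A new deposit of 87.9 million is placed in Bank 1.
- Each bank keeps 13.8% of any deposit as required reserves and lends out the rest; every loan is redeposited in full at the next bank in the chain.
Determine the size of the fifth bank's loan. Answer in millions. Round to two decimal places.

41.83 million

Each bank lends a fraction (1 − rr) = 0.8620 of the deposit it receives, so Bank 5 receives 87.9·0.8620^4 and lends 87.9·0.8620^5 ≈ 41.8336 million.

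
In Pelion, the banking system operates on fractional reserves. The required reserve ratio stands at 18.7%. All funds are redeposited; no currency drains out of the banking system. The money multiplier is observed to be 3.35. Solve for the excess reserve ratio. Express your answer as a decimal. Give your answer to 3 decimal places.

0.112

Using m = 3.35. Since m = (1 + c)/(c + rr + e), the denominator satisfies c + rr + e = (1 + c)/m = (1 + 0) / 3.35 ≈ 0.298507.
With c = 0 and rr = 0.187, the excess reserve ratio is 0.298507 − 0 − 0.187 = 0.111507.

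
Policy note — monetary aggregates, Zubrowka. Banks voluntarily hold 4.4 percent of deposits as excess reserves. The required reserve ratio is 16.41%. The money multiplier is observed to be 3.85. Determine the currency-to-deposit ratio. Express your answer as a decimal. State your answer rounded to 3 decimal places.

0.070

Using m = 3.85. From m = (1 + c)/(c + rr + e), rearranging gives 1 + c = m·(c + rr + e), so c·(1 − m) = m·(rr + e) − 1.
Hence c = [m·(rr + e) − 1]/(1 − m) = [3.85 × (0.1641 + 0.044) − 1] / (1 − 3.85) ≈ 0.069760.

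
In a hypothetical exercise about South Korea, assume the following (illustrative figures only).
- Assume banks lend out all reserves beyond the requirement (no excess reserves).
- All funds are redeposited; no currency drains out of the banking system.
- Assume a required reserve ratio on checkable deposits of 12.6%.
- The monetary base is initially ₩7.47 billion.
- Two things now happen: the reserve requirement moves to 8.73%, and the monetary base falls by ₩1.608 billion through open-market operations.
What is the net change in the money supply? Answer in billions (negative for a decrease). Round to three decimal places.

Before: m₁ = 1 / (0.126) ≈ 7.93651, MB₁ = 7.47, so M₁ = 7.93651 × 7.47 ≈ 59.2857 billion.
After: m₂ = 1 / (0.0873) ≈ 11.45475, MB₂ = 7.47 − 1.608 = 5.862, so M₂ = 11.45475 × 5.862 ≈ 67.1477 billion.
ΔM = M₂ − M₁ = 67.1477 − 59.2857 = 7.862 billion.

₩7.862 billion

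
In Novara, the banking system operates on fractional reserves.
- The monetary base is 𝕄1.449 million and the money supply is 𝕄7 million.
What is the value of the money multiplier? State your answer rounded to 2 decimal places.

The money multiplier is m = M / MB = 7 / 1.449 ≈ 4.83092.

4.83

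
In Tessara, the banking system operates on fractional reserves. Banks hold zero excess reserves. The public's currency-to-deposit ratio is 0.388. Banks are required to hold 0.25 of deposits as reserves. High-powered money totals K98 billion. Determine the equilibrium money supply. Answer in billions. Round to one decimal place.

The money multiplier is m = (1 + c) / (rr + c) = (1 + 0.388) / (0.25 + 0.388) ≈ 2.1755.
So M = m × MB = 2.1755 × 98 = 213.199 billion.

K213.2 billion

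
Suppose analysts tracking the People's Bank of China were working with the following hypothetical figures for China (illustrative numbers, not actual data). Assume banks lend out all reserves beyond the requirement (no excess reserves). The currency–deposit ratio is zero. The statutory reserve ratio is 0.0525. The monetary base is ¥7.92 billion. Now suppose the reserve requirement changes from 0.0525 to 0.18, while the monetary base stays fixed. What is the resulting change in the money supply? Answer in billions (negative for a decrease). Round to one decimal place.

-106.9 billion

Initially m₁ = 1 / (0.0525) ≈ 19.0476, so M₁ = 19.0476 × 7.92 ≈ 150.857 billion.
After the change m₂ = 1 / (0.18) ≈ 5.5556, so M₂ = 5.5556 × 7.92 ≈ 44.0004 billion.
ΔM = M₂ − M₁ = 44.0004 − 150.857 = -106.8566 billion.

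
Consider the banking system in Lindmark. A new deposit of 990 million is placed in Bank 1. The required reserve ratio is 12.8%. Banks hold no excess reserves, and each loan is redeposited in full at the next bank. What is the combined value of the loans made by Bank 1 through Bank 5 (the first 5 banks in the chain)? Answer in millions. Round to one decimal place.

3344.0 million

Bank i lends (1 − rr)^i of the original deposit: Bank 1 lends 990·0.8720 = 863.2800, Bank 2 lends 990·0.8720² ≈ 752.7802, and so on.
Summing a geometric series: total = 990·[0.8720·(1 − 0.8720^5) / (1 − 0.8720)] ≈ 3344.0210 million.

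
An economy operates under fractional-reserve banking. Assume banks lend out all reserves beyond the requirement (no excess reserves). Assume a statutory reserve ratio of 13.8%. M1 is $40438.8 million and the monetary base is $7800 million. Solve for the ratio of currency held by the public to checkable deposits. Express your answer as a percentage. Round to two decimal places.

Using m = M/MB = 40438.8/7800 ≈ 5.184462. From m = (1 + c)/(c + rr + e), rearranging gives 1 + c = m·(c + rr + e), so c·(1 − m) = m·(rr + e) − 1.
Hence c = [m·(rr + e) − 1]/(1 − m) = [5.184462 × (0.138 + 0) − 1] / (1 − 5.184462) ≈ 0.068000.

6.80%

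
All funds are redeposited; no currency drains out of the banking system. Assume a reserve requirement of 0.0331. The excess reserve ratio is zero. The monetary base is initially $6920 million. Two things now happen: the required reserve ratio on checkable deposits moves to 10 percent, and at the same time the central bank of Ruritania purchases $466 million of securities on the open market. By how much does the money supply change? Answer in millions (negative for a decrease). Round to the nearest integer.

Before: m₁ = 1 / (0.0331) ≈ 30.21148, MB₁ = 6920, so M₁ = 30.21148 × 6920 = 209063.4416 million.
After: m₂ = 1 / (0.1) = 10, MB₂ = 6920 + 466 = 7386, so M₂ = 10 × 7386 = 73860 million.
ΔM = M₂ − M₁ = 73860 − 209063.4416 = -135203.4416 million.

-135203 million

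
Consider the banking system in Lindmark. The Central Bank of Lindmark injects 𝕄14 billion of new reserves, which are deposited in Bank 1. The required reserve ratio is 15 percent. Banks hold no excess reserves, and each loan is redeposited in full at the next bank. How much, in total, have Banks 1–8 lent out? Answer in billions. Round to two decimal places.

𝕄57.72 billion

Bank i lends (1 − rr)^i of the original deposit: Bank 1 lends 14·0.8500 = 11.9000, Bank 2 lends 14·0.8500² = 10.1150, and so on.
Summing a geometric series: total = 14·[0.8500·(1 − 0.8500^8) / (1 − 0.8500)] ≈ 57.7158 billion.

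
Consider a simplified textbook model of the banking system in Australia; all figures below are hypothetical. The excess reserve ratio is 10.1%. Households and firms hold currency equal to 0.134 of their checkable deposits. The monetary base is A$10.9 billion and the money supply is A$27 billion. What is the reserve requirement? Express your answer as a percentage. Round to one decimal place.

Using m = M/MB = 27/10.9 ≈ 2.477064. Since m = (1 + c)/(c + rr + e), the denominator satisfies c + rr + e = (1 + c)/m = (1 + 0.134) / 2.477064 ≈ 0.457800.
With c = 0.134 and e = 0.101, the reserve requirement is 0.457800 − 0.134 − 0.101 = 0.2228.

22.3%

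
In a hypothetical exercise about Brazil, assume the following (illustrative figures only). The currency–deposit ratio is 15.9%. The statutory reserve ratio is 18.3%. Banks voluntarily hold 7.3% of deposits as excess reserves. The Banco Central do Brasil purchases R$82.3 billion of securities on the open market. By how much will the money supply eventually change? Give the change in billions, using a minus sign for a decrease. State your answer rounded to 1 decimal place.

The money multiplier is m = (1 + c) / (rr + e + c) = (1 + 0.159) / (0.183 + 0.073 + 0.159) ≈ 2.7928.
The purchase adds 82.3 billion of base, so ΔM = m × ΔMB = 2.7928 × (+82.3) ≈ 229.8474 billion.

R$229.8 billion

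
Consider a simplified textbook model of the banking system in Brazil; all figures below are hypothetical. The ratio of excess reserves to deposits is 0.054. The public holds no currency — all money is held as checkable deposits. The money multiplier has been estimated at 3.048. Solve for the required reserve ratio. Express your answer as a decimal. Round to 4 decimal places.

Using m = 3.048. Since m = (1 + c)/(c + rr + e), the denominator satisfies c + rr + e = (1 + c)/m = (1 + 0) / 3.048 ≈ 0.328084.
With c = 0 and e = 0.054, the required reserve ratio is 0.328084 − 0 − 0.054 = 0.274084.

0.2741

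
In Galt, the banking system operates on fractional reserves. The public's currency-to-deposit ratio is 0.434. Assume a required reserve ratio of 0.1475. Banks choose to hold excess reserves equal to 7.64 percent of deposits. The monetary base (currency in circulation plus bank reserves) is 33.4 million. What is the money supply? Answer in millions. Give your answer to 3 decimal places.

72.801 million

The money multiplier is m = (1 + c) / (rr + e + c) = (1 + 0.434) / (0.1475 + 0.0764 + 0.434) ≈ 2.179663.
So M = m × MB = 2.179663 × 33.4 ≈ 72.8007 million.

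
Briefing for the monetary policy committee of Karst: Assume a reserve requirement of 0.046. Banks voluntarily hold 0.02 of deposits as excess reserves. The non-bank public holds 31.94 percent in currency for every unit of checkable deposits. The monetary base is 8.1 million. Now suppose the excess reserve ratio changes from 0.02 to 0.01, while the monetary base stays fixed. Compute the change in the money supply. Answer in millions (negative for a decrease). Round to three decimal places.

0.739 million

Initially m₁ = (1 + 0.3194) / (0.046 + 0.02 + 0.3194) ≈ 3.42346, so M₁ = 3.42346 × 8.1 ≈ 27.73 million.
After the change m₂ = (1 + 0.3194) / (0.046 + 0.01 + 0.3194) ≈ 3.51465, so M₂ = 3.51465 × 8.1 ≈ 28.4687 million.
ΔM = M₂ − M₁ = 28.4687 − 27.73 = 0.7387 million.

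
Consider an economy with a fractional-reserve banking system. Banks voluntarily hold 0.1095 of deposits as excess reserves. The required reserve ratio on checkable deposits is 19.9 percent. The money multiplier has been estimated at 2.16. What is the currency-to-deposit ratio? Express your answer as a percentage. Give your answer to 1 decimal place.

Using m = 2.16. From m = (1 + c)/(c + rr + e), rearranging gives 1 + c = m·(c + rr + e), so c·(1 − m) = m·(rr + e) − 1.
Hence c = [m·(rr + e) − 1]/(1 − m) = [2.16 × (0.199 + 0.1095) − 1] / (1 − 2.16) ≈ 0.287621.

28.8%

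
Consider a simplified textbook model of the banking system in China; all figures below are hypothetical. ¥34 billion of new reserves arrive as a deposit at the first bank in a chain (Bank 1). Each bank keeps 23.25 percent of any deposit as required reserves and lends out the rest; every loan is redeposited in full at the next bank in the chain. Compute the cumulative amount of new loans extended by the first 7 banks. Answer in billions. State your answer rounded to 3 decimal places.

¥94.630 billion

Bank i lends (1 − rr)^i of the original deposit: Bank 1 lends 34·0.7675 = 26.0950, Bank 2 lends 34·0.7675² ≈ 20.0279, and so on.
Summing a geometric series: total = 34·[0.7675·(1 − 0.7675^7) / (1 − 0.7675)] ≈ 94.6297 billion.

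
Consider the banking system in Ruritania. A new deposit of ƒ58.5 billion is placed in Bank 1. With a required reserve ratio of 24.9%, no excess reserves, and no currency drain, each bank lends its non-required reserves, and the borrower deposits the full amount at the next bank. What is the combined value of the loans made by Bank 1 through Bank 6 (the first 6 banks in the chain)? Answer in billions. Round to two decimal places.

ƒ144.79 billion

Bank i lends (1 − rr)^i of the original deposit: Bank 1 lends 58.5·0.7510 = 43.9335, Bank 2 lends 58.5·0.7510² ≈ 32.9941, and so on.
Summing a geometric series: total = 58.5·[0.7510·(1 − 0.7510^6) / (1 − 0.7510)] ≈ 144.7852 billion.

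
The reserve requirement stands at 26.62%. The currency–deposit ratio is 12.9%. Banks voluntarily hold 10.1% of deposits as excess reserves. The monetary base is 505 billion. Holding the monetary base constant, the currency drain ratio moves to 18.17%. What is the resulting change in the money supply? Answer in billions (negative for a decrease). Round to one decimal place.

Initially m₁ = (1 + 0.129) / (0.2662 + 0.101 + 0.129) ≈ 2.27529, so M₁ = 2.27529 × 505 ≈ 1149.0214 billion.
After the change m₂ = (1 + 0.1817) / (0.2662 + 0.101 + 0.1817) ≈ 2.15285, so M₂ = 2.15285 × 505 ≈ 1087.1892 billion.
ΔM = M₂ − M₁ = 1087.1892 − 1149.0214 = -61.8322 billion.

-61.8 billion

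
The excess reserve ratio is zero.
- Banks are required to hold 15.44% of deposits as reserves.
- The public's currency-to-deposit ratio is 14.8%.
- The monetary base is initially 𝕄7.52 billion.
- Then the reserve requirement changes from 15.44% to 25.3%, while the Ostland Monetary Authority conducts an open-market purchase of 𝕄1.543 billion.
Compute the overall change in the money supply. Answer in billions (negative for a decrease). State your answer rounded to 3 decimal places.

Before: m₁ = (1 + 0.148) / (0.1544 + 0.148) ≈ 3.79630, MB₁ = 7.52, so M₁ = 3.79630 × 7.52 ≈ 28.5482 billion.
After: m₂ = (1 + 0.148) / (0.253 + 0.148) ≈ 2.86284, MB₂ = 7.52 + 1.543 = 9.063, so M₂ = 2.86284 × 9.063 ≈ 25.9459 billion.
ΔM = M₂ − M₁ = 25.9459 − 28.5482 = -2.6023 billion.

-2.602 billion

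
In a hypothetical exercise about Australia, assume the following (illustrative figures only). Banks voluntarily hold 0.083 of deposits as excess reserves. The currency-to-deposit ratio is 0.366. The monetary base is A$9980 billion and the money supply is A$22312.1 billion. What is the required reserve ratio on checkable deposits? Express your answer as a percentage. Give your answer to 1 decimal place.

Using m = M/MB = 22312.1/9980 ≈ 2.235681. Since m = (1 + c)/(c + rr + e), the denominator satisfies c + rr + e = (1 + c)/m = (1 + 0.366) / 2.235681 ≈ 0.611000.
With c = 0.366 and e = 0.083, the required reserve ratio on checkable deposits is 0.611000 − 0.366 − 0.083 = 0.162.

16.2%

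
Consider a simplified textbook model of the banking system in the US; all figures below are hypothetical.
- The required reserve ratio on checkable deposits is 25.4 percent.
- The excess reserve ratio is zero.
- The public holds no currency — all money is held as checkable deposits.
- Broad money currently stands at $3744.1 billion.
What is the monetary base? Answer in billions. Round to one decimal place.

With no currency drain and no excess reserves, the money multiplier is m = 1/rr = 1/0.254 ≈ 3.937008.
The monetary base is MB = M / m = 3744.1 / 3.937008 ≈ 951.0014 billion.

$951.0 billion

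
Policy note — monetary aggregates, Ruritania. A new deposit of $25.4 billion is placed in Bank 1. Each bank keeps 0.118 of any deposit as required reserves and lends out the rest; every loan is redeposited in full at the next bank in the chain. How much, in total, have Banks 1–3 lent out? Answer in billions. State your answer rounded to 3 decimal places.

Bank i lends (1 − rr)^i of the original deposit: Bank 1 lends 25.4·0.8820 = 22.4028, Bank 2 lends 25.4·0.8820² ≈ 19.7593, and so on.
Summing a geometric series: total = 25.4·[0.8820·(1 − 0.8820^3) / (1 − 0.8820)] ≈ 59.5897 billion.

$59.590 billion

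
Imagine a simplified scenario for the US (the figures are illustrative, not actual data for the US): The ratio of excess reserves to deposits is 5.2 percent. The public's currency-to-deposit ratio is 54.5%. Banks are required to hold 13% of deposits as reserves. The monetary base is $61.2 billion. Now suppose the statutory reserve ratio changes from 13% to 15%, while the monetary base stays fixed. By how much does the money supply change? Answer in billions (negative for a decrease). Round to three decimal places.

Initially m₁ = (1 + 0.545) / (0.13 + 0.052 + 0.545) ≈ 2.125172, so M₁ = 2.125172 × 61.2 ≈ 130.0605 billion.
After the change m₂ = (1 + 0.545) / (0.15 + 0.052 + 0.545) ≈ 2.068273, so M₂ = 2.068273 × 61.2 ≈ 126.5783 billion.
ΔM = M₂ − M₁ = 126.5783 − 130.0605 = -3.4822 billion.

-3.482 billion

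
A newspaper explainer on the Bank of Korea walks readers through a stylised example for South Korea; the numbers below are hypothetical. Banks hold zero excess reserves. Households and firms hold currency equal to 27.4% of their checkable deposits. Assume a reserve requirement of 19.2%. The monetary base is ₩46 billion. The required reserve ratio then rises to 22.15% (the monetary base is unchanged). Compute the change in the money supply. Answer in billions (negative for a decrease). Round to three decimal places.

-7.487 billion

Initially m₁ = (1 + 0.274) / (0.192 + 0.274) ≈ 2.733906, so M₁ = 2.733906 × 46 ≈ 125.7597 billion.
After the change m₂ = (1 + 0.274) / (0.2215 + 0.274) ≈ 2.571140, so M₂ = 2.571140 × 46 ≈ 118.2724 billion.
ΔM = M₂ − M₁ = 118.2724 − 125.7597 = -7.4873 billion.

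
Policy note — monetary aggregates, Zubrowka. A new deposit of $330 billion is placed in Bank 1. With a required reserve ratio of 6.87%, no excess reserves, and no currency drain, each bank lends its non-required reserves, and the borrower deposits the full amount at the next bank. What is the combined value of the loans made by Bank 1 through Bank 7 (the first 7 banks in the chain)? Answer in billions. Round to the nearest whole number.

$1755 billion

Bank i lends (1 − rr)^i of the original deposit: Bank 1 lends 330·0.9313 = 307.3290, Bank 2 lends 330·0.9313² ≈ 286.2155, and so on.
Summing a geometric series: total = 330·[0.9313·(1 − 0.9313^7) / (1 − 0.9313)] ≈ 1755.3397 billion.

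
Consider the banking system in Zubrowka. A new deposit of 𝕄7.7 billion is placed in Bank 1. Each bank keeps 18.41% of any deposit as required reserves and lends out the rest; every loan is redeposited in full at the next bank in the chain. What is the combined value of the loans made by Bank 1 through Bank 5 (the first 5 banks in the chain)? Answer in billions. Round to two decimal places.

𝕄21.79 billion

Bank i lends (1 − rr)^i of the original deposit: Bank 1 lends 7.7·0.8159 ≈ 6.2824, Bank 2 lends 7.7·0.8159² ≈ 5.1258, and so on.
Summing a geometric series: total = 7.7·[0.8159·(1 − 0.8159^5) / (1 − 0.8159)] ≈ 21.7867 billion.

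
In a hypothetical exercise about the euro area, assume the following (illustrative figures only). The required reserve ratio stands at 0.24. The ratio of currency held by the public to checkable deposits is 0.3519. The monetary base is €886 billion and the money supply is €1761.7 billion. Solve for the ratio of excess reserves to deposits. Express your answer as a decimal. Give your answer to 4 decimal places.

Using m = M/MB = 1761.7/886 ≈ 1.988375. Since m = (1 + c)/(c + rr + e), the denominator satisfies c + rr + e = (1 + c)/m = (1 + 0.3519) / 1.988375 ≈ 0.679902.
With c = 0.3519 and rr = 0.24, the ratio of excess reserves to deposits is 0.679902 − 0.3519 − 0.24 = 0.088002.

0.0880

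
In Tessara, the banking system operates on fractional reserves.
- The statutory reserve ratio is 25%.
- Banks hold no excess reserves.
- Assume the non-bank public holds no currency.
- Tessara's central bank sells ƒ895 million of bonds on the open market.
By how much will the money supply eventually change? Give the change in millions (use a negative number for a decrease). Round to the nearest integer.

-3580 million

The simple money multiplier is m = 1/rr = 1/0.25 = 4.
An open-market sale reduces the monetary base by 895 million, so ΔM = m × ΔMB = 4 × (−895) = -3580 million.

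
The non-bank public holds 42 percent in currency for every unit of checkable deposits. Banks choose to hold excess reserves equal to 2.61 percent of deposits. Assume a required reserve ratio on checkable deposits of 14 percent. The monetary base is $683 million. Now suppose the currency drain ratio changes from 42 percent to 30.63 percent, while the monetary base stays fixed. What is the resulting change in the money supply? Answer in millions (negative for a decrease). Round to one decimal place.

Initially m₁ = (1 + 0.42) / (0.14 + 0.0261 + 0.42) ≈ 2.42279, so M₁ = 2.42279 × 683 ≈ 1654.7656 million.
After the change m₂ = (1 + 0.3063) / (0.14 + 0.0261 + 0.3063) ≈ 2.76524, so M₂ = 2.76524 × 683 ≈ 1888.6589 million.
ΔM = M₂ − M₁ = 1888.6589 − 1654.7656 = 233.8933 million.

$233.9 million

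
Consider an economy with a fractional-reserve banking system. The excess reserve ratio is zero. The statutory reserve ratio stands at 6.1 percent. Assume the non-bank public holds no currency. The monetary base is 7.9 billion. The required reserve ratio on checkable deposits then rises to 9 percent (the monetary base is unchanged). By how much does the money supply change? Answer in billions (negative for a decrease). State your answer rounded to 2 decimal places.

Initially m₁ = 1 / (0.061) ≈ 16.3934, so M₁ = 16.3934 × 7.9 ≈ 129.5079 billion.
After the change m₂ = 1 / (0.09) ≈ 11.1111, so M₂ = 11.1111 × 7.9 ≈ 87.7777 billion.
ΔM = M₂ − M₁ = 87.7777 − 129.5079 = -41.7302 billion.

-41.73 billion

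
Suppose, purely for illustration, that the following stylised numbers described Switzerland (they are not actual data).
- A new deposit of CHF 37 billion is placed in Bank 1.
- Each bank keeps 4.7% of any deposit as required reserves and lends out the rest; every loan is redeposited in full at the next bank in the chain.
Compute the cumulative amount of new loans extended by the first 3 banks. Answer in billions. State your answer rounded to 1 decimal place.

CHF 100.9 billion

Bank i lends (1 − rr)^i of the original deposit: Bank 1 lends 37·0.9530 = 35.2610, Bank 2 lends 37·0.9530² ≈ 33.6037, and so on.
Summing a geometric series: total = 37·[0.9530·(1 − 0.9530^3) / (1 − 0.9530)] ≈ 100.8891 billion.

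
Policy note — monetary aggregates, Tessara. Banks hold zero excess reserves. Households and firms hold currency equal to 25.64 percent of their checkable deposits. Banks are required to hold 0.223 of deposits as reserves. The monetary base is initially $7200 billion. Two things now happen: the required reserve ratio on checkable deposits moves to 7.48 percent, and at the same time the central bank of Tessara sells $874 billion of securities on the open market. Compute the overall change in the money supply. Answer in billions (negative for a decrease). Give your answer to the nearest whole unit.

$5128 billion

Before: m₁ = (1 + 0.2564) / (0.223 + 0.2564) ≈ 2.62078, MB₁ = 7200, so M₁ = 2.62078 × 7200 = 18869.616 billion.
After: m₂ = (1 + 0.2564) / (0.0748 + 0.2564) ≈ 3.79348, MB₂ = 7200 − 874 = 6326, so M₂ = 3.79348 × 6326 ≈ 23997.5545 billion.
ΔM = M₂ − M₁ = 23997.5545 − 18869.616 = 5127.9385 billion.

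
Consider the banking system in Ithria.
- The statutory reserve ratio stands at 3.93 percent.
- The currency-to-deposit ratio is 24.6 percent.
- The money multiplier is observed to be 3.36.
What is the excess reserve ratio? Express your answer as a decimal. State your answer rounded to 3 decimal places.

Using m = 3.36. Since m = (1 + c)/(c + rr + e), the denominator satisfies c + rr + e = (1 + c)/m = (1 + 0.246) / 3.36 ≈ 0.370833.
With c = 0.246 and rr = 0.0393, the excess reserve ratio is 0.370833 − 0.246 − 0.0393 = 0.085533.

0.086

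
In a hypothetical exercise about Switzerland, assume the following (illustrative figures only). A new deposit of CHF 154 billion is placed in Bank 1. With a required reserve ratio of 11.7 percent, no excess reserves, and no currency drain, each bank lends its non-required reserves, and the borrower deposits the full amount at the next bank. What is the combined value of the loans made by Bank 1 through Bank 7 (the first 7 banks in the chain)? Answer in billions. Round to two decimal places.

Bank i lends (1 − rr)^i of the original deposit: Bank 1 lends 154·0.8830 = 135.9820, Bank 2 lends 154·0.8830² ≈ 120.0721, and so on.
Summing a geometric series: total = 154·[0.8830·(1 − 0.8830^7) / (1 − 0.8830)] ≈ 675.8092 billion.

CHF 675.81 billion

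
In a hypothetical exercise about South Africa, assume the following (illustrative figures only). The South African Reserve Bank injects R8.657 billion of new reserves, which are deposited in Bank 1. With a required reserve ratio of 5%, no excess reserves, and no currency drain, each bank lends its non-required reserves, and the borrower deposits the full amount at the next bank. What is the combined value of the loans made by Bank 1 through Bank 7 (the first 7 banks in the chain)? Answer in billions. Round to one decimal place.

Bank i lends (1 − rr)^i of the original deposit: Bank 1 lends 8.657·0.9500 ≈ 8.2241, Bank 2 lends 8.657·0.9500² ≈ 7.8129, and so on.
Summing a geometric series: total = 8.657·[0.9500·(1 − 0.9500^7) / (1 − 0.9500)] ≈ 49.6184 billion.

R49.6 billion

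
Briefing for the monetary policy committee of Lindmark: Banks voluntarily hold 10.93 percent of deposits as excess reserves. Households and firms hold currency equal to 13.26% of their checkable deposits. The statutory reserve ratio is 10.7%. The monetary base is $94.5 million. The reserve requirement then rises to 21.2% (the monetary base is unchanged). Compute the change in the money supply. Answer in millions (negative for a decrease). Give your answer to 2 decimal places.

Initially m₁ = (1 + 0.1326) / (0.107 + 0.1093 + 0.1326) ≈ 3.24620, so M₁ = 3.24620 × 94.5 = 306.7659 million.
After the change m₂ = (1 + 0.1326) / (0.212 + 0.1093 + 0.1326) ≈ 2.49526, so M₂ = 2.49526 × 94.5 ≈ 235.8021 million.
ΔM = M₂ − M₁ = 235.8021 − 306.7659 = -70.9638 million.

-70.96 million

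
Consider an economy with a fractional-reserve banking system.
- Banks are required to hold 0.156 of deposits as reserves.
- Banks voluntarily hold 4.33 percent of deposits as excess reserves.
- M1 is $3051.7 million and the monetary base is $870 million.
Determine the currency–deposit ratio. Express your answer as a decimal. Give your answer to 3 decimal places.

0.120

Using m = M/MB = 3051.7/870 ≈ 3.507701. From m = (1 + c)/(c + rr + e), rearranging gives 1 + c = m·(c + rr + e), so c·(1 − m) = m·(rr + e) − 1.
Hence c = [m·(rr + e) − 1]/(1 − m) = [3.507701 × (0.156 + 0.0433) − 1] / (1 − 3.507701) ≈ 0.119996.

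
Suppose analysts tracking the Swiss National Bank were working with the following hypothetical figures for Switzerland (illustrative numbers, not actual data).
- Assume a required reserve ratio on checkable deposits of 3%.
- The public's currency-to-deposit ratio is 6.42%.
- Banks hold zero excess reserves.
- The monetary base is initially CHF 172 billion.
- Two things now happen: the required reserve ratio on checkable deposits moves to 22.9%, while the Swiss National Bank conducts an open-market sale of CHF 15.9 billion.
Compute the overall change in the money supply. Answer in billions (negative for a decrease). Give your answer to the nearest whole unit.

Before: m₁ = (1 + 0.0642) / (0.03 + 0.0642) ≈ 11.2972, MB₁ = 172, so M₁ = 11.2972 × 172 = 1943.1184 billion.
After: m₂ = (1 + 0.0642) / (0.229 + 0.0642) ≈ 3.6296, MB₂ = 172 − 15.9 = 156.1, so M₂ = 3.6296 × 156.1 ≈ 566.5806 billion.
ΔM = M₂ − M₁ = 566.5806 − 1943.1184 = -1376.5378 billion.

-1377 billion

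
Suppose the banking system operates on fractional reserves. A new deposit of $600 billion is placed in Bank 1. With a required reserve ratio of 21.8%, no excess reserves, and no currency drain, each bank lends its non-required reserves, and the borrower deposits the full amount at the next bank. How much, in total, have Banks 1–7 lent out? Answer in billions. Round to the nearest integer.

$1767 billion

Bank i lends (1 − rr)^i of the original deposit: Bank 1 lends 600·0.7820 = 469.2000, Bank 2 lends 600·0.7820² = 366.9144, and so on.
Summing a geometric series: total = 600·[0.7820·(1 − 0.7820^7) / (1 − 0.7820)] ≈ 1767.3928 billion.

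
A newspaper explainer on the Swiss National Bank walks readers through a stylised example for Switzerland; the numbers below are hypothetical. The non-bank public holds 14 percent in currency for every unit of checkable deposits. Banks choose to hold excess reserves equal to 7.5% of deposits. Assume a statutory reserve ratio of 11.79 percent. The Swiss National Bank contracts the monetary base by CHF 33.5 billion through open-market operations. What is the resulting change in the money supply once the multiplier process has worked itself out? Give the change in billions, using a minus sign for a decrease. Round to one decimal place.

The money multiplier is m = (1 + c) / (rr + e + c) = (1 + 0.14) / (0.1179 + 0.075 + 0.14) ≈ 3.4245.
The sale removes 33.5 billion of base, so ΔM = m × ΔMB = 3.4245 × (−33.5) ≈ -114.7208 billion.

-114.7 billion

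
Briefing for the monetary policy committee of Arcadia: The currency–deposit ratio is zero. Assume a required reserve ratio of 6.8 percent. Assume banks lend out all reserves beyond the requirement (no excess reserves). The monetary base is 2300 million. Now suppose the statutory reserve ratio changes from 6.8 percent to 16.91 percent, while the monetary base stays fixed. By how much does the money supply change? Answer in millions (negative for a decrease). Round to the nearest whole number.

Initially m₁ = 1 / (0.068) ≈ 14.70588, so M₁ = 14.70588 × 2300 = 33823.524 million.
After the change m₂ = 1 / (0.1691) ≈ 5.91366, so M₂ = 5.91366 × 2300 = 13601.418 million.
ΔM = M₂ − M₁ = 13601.418 − 33823.524 = -20222.106 million.

-20222 million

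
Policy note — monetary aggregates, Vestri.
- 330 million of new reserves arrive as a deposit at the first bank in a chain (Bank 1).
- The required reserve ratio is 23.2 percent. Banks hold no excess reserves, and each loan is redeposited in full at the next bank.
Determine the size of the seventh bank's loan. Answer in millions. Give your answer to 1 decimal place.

52.0 million

Each bank lends a fraction (1 − rr) = 0.7680 of the deposit it receives, so Bank 7 receives 330·0.7680^6 and lends 330·0.7680^7 ≈ 52.0047 million.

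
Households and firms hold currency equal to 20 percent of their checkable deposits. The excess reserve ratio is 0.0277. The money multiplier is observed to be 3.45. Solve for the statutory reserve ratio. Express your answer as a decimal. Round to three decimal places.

0.120

Using m = 3.45. Since m = (1 + c)/(c + rr + e), the denominator satisfies c + rr + e = (1 + c)/m = (1 + 0.2) / 3.45 ≈ 0.347826.
With c = 0.2 and e = 0.0277, the statutory reserve ratio is 0.347826 − 0.2 − 0.0277 = 0.120126.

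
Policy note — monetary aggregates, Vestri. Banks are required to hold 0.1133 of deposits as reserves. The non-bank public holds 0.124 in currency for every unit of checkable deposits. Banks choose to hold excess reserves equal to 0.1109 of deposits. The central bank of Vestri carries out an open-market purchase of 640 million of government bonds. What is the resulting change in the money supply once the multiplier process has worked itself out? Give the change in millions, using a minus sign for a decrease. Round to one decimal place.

2065.9 million

The money multiplier is m = (1 + c) / (rr + e + c) = (1 + 0.124) / (0.1133 + 0.1109 + 0.124) ≈ 3.22803.
The purchase adds 640 million of base, so ΔM = m × ΔMB = 3.22803 × (+640) = 2065.9392 million.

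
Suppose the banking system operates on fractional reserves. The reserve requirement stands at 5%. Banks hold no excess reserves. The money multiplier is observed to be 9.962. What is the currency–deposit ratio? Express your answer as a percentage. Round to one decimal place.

Using m = 9.962. From m = (1 + c)/(c + rr + e), rearranging gives 1 + c = m·(c + rr + e), so c·(1 − m) = m·(rr + e) − 1.
Hence c = [m·(rr + e) − 1]/(1 − m) = [9.962 × (0.05 + 0) − 1] / (1 − 9.962) ≈ 0.056003.

5.6%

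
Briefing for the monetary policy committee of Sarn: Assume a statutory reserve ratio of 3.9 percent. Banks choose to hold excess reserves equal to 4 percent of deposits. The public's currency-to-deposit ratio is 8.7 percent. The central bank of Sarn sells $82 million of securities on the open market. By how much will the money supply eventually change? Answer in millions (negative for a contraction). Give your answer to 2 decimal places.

The money multiplier is m = (1 + c) / (rr + e + c) = (1 + 0.087) / (0.039 + 0.04 + 0.087) ≈ 6.54819.
The sale removes 82 million of base, so ΔM = m × ΔMB = 6.54819 × (−82) ≈ -536.9516 million.

-536.95 million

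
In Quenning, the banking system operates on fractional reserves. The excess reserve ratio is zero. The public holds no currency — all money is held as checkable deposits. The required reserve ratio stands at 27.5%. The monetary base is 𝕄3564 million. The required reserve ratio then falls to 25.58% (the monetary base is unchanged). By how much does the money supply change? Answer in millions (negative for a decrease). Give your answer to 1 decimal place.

𝕄972.8 million

Initially m₁ = 1 / (0.275) ≈ 3.636364, so M₁ = 3.636364 × 3564 ≈ 12960.0013 million.
After the change m₂ = 1 / (0.2558) ≈ 3.909304, so M₂ = 3.909304 × 3564 ≈ 13932.7595 million.
ΔM = M₂ − M₁ = 13932.7595 − 12960.0013 = 972.7582 million.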